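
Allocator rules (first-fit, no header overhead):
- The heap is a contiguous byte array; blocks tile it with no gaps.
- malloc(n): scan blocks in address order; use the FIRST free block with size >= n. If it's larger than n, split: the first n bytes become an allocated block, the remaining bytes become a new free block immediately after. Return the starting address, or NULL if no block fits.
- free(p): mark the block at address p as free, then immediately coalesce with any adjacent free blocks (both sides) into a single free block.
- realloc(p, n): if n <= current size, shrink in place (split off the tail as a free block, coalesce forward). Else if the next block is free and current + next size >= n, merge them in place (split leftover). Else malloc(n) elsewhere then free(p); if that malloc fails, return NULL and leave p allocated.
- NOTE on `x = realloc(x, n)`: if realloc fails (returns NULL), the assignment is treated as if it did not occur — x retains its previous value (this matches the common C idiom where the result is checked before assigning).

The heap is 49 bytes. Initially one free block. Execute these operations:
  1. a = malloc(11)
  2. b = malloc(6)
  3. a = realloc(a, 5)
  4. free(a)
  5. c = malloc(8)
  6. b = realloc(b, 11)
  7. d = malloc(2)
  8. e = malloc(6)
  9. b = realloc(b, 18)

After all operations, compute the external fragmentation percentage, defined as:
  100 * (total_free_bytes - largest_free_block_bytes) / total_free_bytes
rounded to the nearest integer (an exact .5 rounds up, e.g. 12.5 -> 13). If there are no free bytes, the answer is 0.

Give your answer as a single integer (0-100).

Op 1: a = malloc(11) -> a = 0; heap: [0-10 ALLOC][11-48 FREE]
Op 2: b = malloc(6) -> b = 11; heap: [0-10 ALLOC][11-16 ALLOC][17-48 FREE]
Op 3: a = realloc(a, 5) -> a = 0; heap: [0-4 ALLOC][5-10 FREE][11-16 ALLOC][17-48 FREE]
Op 4: free(a) -> (freed a); heap: [0-10 FREE][11-16 ALLOC][17-48 FREE]
Op 5: c = malloc(8) -> c = 0; heap: [0-7 ALLOC][8-10 FREE][11-16 ALLOC][17-48 FREE]
Op 6: b = realloc(b, 11) -> b = 11; heap: [0-7 ALLOC][8-10 FREE][11-21 ALLOC][22-48 FREE]
Op 7: d = malloc(2) -> d = 8; heap: [0-7 ALLOC][8-9 ALLOC][10-10 FREE][11-21 ALLOC][22-48 FREE]
Op 8: e = malloc(6) -> e = 22; heap: [0-7 ALLOC][8-9 ALLOC][10-10 FREE][11-21 ALLOC][22-27 ALLOC][28-48 FREE]
Op 9: b = realloc(b, 18) -> b = 28; heap: [0-7 ALLOC][8-9 ALLOC][10-21 FREE][22-27 ALLOC][28-45 ALLOC][46-48 FREE]
Free blocks: [12 3] total_free=15 largest=12 -> 100*(15-12)/15 = 300/15 = 20

Answer: 20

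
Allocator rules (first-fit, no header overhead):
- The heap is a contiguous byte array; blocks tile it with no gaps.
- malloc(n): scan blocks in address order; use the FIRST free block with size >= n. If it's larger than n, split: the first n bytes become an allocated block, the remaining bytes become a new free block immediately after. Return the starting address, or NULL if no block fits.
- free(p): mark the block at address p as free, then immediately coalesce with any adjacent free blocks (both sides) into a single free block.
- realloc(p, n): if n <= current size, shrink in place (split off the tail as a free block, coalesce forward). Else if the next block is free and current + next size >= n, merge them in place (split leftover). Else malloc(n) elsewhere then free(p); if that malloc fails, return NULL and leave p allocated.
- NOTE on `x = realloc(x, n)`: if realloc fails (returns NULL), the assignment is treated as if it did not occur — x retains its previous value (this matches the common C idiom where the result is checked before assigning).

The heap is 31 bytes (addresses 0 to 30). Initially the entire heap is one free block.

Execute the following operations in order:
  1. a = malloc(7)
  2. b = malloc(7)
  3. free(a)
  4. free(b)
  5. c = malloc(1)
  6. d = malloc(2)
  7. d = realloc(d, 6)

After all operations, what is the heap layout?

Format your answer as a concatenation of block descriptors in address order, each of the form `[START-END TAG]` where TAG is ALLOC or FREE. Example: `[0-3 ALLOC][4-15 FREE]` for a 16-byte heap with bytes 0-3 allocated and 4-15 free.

Op 1: a = malloc(7) -> a = 0; heap: [0-6 ALLOC][7-30 FREE]
Op 2: b = malloc(7) -> b = 7; heap: [0-6 ALLOC][7-13 ALLOC][14-30 FREE]
Op 3: free(a) -> (freed a); heap: [0-6 FREE][7-13 ALLOC][14-30 FREE]
Op 4: free(b) -> (freed b); heap: [0-30 FREE]
Op 5: c = malloc(1) -> c = 0; heap: [0-0 ALLOC][1-30 FREE]
Op 6: d = malloc(2) -> d = 1; heap: [0-0 ALLOC][1-2 ALLOC][3-30 FREE]
Op 7: d = realloc(d, 6) -> d = 1; heap: [0-0 ALLOC][1-6 ALLOC][7-30 FREE]

Answer: [0-0 ALLOC][1-6 ALLOC][7-30 FREE]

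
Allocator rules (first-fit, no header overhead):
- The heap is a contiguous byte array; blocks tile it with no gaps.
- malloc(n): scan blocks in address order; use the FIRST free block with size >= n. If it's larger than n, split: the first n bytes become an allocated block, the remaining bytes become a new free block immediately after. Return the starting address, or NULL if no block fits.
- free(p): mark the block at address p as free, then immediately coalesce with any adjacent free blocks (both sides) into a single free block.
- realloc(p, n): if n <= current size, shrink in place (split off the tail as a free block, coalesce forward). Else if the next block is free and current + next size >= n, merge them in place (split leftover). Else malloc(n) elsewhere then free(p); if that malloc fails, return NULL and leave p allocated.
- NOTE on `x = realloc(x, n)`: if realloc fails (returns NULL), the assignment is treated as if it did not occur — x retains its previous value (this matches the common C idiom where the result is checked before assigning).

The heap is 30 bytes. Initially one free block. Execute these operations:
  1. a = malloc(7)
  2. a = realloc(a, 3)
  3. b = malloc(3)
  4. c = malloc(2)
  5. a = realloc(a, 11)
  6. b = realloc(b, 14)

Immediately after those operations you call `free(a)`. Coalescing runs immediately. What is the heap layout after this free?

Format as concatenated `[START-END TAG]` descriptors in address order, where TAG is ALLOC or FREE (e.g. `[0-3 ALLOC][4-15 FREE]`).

Op 1: a = malloc(7) -> a = 0; heap: [0-6 ALLOC][7-29 FREE]
Op 2: a = realloc(a, 3) -> a = 0; heap: [0-2 ALLOC][3-29 FREE]
Op 3: b = malloc(3) -> b = 3; heap: [0-2 ALLOC][3-5 ALLOC][6-29 FREE]
Op 4: c = malloc(2) -> c = 6; heap: [0-2 ALLOC][3-5 ALLOC][6-7 ALLOC][8-29 FREE]
Op 5: a = realloc(a, 11) -> a = 8; heap: [0-2 FREE][3-5 ALLOC][6-7 ALLOC][8-18 ALLOC][19-29 FREE]
Op 6: b = realloc(b, 14) -> NULL (b unchanged); heap: [0-2 FREE][3-5 ALLOC][6-7 ALLOC][8-18 ALLOC][19-29 FREE]
free(a): a = 8 -> block [8-18 ALLOC]; mark free, coalesce with adjacent free neighbors -> [0-2 FREE][3-5 ALLOC][6-7 ALLOC][8-29 FREE]

Answer: [0-2 FREE][3-5 ALLOC][6-7 ALLOC][8-29 FREE]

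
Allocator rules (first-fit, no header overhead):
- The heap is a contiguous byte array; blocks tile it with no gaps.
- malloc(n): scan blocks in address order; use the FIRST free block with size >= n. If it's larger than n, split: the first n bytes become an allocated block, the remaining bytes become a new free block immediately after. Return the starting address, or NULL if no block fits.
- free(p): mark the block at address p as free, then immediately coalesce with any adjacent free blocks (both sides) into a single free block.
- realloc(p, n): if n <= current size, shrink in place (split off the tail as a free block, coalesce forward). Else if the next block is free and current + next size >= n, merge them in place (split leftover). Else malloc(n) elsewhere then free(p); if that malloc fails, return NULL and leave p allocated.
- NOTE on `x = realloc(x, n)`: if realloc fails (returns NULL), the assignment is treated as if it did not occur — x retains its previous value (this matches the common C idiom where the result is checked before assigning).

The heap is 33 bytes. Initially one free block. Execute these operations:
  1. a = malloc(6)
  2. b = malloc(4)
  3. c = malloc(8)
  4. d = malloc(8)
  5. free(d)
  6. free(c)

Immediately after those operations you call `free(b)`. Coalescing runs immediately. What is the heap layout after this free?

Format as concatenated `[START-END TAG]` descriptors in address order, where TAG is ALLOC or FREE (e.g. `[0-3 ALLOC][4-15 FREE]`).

Op 1: a = malloc(6) -> a = 0; heap: [0-5 ALLOC][6-32 FREE]
Op 2: b = malloc(4) -> b = 6; heap: [0-5 ALLOC][6-9 ALLOC][10-32 FREE]
Op 3: c = malloc(8) -> c = 10; heap: [0-5 ALLOC][6-9 ALLOC][10-17 ALLOC][18-32 FREE]
Op 4: d = malloc(8) -> d = 18; heap: [0-5 ALLOC][6-9 ALLOC][10-17 ALLOC][18-25 ALLOC][26-32 FREE]
Op 5: free(d) -> (freed d); heap: [0-5 ALLOC][6-9 ALLOC][10-17 ALLOC][18-32 FREE]
Op 6: free(c) -> (freed c); heap: [0-5 ALLOC][6-9 ALLOC][10-32 FREE]
free(b): b = 6 -> block [6-9 ALLOC]; mark free, coalesce with adjacent free neighbors -> [0-5 ALLOC][6-32 FREE]

Answer: [0-5 ALLOC][6-32 FREE]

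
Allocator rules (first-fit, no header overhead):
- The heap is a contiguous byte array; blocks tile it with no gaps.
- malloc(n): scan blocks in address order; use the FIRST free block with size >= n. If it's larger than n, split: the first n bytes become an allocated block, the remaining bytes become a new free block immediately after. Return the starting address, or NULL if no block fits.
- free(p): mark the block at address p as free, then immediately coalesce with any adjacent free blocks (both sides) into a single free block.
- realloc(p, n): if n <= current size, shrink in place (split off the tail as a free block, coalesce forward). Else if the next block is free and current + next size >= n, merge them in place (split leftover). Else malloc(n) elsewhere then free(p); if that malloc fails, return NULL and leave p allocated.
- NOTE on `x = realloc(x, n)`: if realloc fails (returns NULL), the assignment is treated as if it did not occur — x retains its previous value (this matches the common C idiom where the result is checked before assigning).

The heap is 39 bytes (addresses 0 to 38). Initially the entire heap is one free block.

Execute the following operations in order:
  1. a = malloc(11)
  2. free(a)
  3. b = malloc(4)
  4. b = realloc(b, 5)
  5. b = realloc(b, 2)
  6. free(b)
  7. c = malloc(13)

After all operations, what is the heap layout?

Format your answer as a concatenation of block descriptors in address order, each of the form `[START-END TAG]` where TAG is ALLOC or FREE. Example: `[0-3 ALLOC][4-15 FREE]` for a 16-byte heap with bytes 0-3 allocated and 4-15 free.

Answer: [0-12 ALLOC][13-38 FREE]

Derivation:
Op 1: a = malloc(11) -> a = 0; heap: [0-10 ALLOC][11-38 FREE]
Op 2: free(a) -> (freed a); heap: [0-38 FREE]
Op 3: b = malloc(4) -> b = 0; heap: [0-3 ALLOC][4-38 FREE]
Op 4: b = realloc(b, 5) -> b = 0; heap: [0-4 ALLOC][5-38 FREE]
Op 5: b = realloc(b, 2) -> b = 0; heap: [0-1 ALLOC][2-38 FREE]
Op 6: free(b) -> (freed b); heap: [0-38 FREE]
Op 7: c = malloc(13) -> c = 0; heap: [0-12 ALLOC][13-38 FREE]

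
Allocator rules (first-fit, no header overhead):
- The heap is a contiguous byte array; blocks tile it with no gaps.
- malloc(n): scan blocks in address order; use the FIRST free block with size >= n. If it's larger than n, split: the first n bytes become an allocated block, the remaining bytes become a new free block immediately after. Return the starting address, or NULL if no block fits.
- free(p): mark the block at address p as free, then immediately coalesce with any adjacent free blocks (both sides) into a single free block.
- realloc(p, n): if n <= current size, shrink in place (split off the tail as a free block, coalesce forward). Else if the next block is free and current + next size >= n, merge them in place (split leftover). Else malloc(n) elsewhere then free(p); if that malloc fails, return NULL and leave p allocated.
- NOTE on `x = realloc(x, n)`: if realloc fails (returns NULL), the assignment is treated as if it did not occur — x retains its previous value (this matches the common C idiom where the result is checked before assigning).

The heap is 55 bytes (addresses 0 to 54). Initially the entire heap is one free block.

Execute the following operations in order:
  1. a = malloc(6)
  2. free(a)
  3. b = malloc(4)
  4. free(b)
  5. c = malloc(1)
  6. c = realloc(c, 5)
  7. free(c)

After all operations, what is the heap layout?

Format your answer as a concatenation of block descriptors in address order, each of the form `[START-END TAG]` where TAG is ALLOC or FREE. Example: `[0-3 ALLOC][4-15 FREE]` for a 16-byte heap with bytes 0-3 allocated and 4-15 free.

Answer: [0-54 FREE]

Derivation:
Op 1: a = malloc(6) -> a = 0; heap: [0-5 ALLOC][6-54 FREE]
Op 2: free(a) -> (freed a); heap: [0-54 FREE]
Op 3: b = malloc(4) -> b = 0; heap: [0-3 ALLOC][4-54 FREE]
Op 4: free(b) -> (freed b); heap: [0-54 FREE]
Op 5: c = malloc(1) -> c = 0; heap: [0-0 ALLOC][1-54 FREE]
Op 6: c = realloc(c, 5) -> c = 0; heap: [0-4 ALLOC][5-54 FREE]
Op 7: free(c) -> (freed c); heap: [0-54 FREE]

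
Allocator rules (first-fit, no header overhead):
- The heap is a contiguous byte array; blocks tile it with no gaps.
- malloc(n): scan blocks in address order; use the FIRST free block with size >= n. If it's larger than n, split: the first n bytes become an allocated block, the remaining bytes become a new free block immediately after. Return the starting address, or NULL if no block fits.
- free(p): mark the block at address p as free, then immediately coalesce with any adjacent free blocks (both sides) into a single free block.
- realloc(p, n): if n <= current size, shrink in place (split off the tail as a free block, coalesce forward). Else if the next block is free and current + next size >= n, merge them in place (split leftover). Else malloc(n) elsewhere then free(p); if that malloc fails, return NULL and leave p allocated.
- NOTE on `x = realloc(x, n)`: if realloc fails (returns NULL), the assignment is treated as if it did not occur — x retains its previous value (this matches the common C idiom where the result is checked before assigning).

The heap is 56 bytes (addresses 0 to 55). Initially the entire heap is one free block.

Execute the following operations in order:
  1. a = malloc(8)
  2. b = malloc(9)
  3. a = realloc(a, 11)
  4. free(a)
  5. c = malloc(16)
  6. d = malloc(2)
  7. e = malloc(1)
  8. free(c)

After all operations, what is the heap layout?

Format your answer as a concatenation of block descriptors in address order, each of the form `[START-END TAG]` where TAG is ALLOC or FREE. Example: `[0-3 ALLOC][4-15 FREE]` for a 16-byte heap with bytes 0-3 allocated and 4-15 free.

Op 1: a = malloc(8) -> a = 0; heap: [0-7 ALLOC][8-55 FREE]
Op 2: b = malloc(9) -> b = 8; heap: [0-7 ALLOC][8-16 ALLOC][17-55 FREE]
Op 3: a = realloc(a, 11) -> a = 17; heap: [0-7 FREE][8-16 ALLOC][17-27 ALLOC][28-55 FREE]
Op 4: free(a) -> (freed a); heap: [0-7 FREE][8-16 ALLOC][17-55 FREE]
Op 5: c = malloc(16) -> c = 17; heap: [0-7 FREE][8-16 ALLOC][17-32 ALLOC][33-55 FREE]
Op 6: d = malloc(2) -> d = 0; heap: [0-1 ALLOC][2-7 FREE][8-16 ALLOC][17-32 ALLOC][33-55 FREE]
Op 7: e = malloc(1) -> e = 2; heap: [0-1 ALLOC][2-2 ALLOC][3-7 FREE][8-16 ALLOC][17-32 ALLOC][33-55 FREE]
Op 8: free(c) -> (freed c); heap: [0-1 ALLOC][2-2 ALLOC][3-7 FREE][8-16 ALLOC][17-55 FREE]

Answer: [0-1 ALLOC][2-2 ALLOC][3-7 FREE][8-16 ALLOC][17-55 FREE]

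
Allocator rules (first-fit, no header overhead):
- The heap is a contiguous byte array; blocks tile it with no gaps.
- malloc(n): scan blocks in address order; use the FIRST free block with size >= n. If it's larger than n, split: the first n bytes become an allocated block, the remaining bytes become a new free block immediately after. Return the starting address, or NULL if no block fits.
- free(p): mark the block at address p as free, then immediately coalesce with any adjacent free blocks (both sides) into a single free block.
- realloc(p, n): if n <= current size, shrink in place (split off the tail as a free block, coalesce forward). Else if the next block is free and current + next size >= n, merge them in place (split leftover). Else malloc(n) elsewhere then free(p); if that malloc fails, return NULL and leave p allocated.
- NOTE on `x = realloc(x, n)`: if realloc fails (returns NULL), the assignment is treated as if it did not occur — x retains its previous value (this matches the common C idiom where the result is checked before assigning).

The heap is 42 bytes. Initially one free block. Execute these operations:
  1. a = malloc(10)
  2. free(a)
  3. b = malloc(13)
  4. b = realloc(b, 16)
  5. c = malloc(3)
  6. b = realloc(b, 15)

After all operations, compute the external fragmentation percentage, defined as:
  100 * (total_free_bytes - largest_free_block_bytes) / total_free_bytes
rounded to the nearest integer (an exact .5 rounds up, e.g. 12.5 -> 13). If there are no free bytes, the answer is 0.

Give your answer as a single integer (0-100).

Op 1: a = malloc(10) -> a = 0; heap: [0-9 ALLOC][10-41 FREE]
Op 2: free(a) -> (freed a); heap: [0-41 FREE]
Op 3: b = malloc(13) -> b = 0; heap: [0-12 ALLOC][13-41 FREE]
Op 4: b = realloc(b, 16) -> b = 0; heap: [0-15 ALLOC][16-41 FREE]
Op 5: c = malloc(3) -> c = 16; heap: [0-15 ALLOC][16-18 ALLOC][19-41 FREE]
Op 6: b = realloc(b, 15) -> b = 0; heap: [0-14 ALLOC][15-15 FREE][16-18 ALLOC][19-41 FREE]
Free blocks: [1 23] total_free=24 largest=23 -> 100*(24-23)/24 = 100/24 ≈ 4.167 -> rounds to 4

Answer: 4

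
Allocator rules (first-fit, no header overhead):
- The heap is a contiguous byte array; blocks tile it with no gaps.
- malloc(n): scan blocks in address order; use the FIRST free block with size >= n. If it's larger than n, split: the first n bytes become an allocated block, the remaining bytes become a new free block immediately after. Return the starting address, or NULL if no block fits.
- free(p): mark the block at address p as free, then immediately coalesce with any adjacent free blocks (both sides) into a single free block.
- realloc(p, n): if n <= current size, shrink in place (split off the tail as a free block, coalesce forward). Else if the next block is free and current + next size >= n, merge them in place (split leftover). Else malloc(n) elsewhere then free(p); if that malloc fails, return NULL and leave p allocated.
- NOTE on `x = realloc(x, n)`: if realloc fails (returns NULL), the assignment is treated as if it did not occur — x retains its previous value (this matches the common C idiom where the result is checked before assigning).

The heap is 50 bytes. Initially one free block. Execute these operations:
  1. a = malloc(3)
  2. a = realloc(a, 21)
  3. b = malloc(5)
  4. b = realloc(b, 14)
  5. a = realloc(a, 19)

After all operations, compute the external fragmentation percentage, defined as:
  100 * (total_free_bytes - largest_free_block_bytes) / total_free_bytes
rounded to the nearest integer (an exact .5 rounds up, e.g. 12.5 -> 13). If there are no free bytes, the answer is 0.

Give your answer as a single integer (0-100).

Answer: 12

Derivation:
Op 1: a = malloc(3) -> a = 0; heap: [0-2 ALLOC][3-49 FREE]
Op 2: a = realloc(a, 21) -> a = 0; heap: [0-20 ALLOC][21-49 FREE]
Op 3: b = malloc(5) -> b = 21; heap: [0-20 ALLOC][21-25 ALLOC][26-49 FREE]
Op 4: b = realloc(b, 14) -> b = 21; heap: [0-20 ALLOC][21-34 ALLOC][35-49 FREE]
Op 5: a = realloc(a, 19) -> a = 0; heap: [0-18 ALLOC][19-20 FREE][21-34 ALLOC][35-49 FREE]
Free blocks: [2 15] total_free=17 largest=15 -> 100*(17-15)/17 = 200/17 ≈ 11.765 -> rounds to 12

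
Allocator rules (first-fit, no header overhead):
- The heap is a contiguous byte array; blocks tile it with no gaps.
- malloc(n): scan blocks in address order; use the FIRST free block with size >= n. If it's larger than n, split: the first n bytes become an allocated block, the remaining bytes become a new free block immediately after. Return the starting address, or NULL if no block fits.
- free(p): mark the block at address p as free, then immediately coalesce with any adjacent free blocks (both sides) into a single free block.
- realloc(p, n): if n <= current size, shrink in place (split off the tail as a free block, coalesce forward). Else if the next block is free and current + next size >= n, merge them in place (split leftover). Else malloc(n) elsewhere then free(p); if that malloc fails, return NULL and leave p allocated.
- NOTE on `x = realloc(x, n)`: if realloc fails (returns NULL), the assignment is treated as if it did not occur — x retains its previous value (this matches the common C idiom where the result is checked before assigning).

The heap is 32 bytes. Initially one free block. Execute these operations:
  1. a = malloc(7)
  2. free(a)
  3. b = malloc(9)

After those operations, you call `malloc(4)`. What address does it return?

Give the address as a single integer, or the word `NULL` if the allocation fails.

Answer: 9

Derivation:
Op 1: a = malloc(7) -> a = 0; heap: [0-6 ALLOC][7-31 FREE]
Op 2: free(a) -> (freed a); heap: [0-31 FREE]
Op 3: b = malloc(9) -> b = 0; heap: [0-8 ALLOC][9-31 FREE]
malloc(4): first-fit scan over [0-8 ALLOC][9-31 FREE] -> 9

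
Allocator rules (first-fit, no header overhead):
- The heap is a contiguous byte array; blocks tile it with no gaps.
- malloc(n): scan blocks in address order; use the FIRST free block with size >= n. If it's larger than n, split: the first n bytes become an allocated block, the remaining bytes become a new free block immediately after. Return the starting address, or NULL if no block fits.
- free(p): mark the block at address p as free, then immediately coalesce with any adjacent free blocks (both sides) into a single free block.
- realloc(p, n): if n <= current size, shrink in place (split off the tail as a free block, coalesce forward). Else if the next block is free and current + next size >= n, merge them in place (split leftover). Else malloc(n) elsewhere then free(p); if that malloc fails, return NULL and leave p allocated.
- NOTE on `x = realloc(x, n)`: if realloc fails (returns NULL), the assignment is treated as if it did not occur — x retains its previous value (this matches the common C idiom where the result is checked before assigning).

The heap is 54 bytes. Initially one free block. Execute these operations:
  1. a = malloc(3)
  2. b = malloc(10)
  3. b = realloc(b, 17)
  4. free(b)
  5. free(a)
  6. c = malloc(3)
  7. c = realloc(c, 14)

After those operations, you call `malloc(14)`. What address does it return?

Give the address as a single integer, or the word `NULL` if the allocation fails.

Op 1: a = malloc(3) -> a = 0; heap: [0-2 ALLOC][3-53 FREE]
Op 2: b = malloc(10) -> b = 3; heap: [0-2 ALLOC][3-12 ALLOC][13-53 FREE]
Op 3: b = realloc(b, 17) -> b = 3; heap: [0-2 ALLOC][3-19 ALLOC][20-53 FREE]
Op 4: free(b) -> (freed b); heap: [0-2 ALLOC][3-53 FREE]
Op 5: free(a) -> (freed a); heap: [0-53 FREE]
Op 6: c = malloc(3) -> c = 0; heap: [0-2 ALLOC][3-53 FREE]
Op 7: c = realloc(c, 14) -> c = 0; heap: [0-13 ALLOC][14-53 FREE]
malloc(14): first-fit scan over [0-13 ALLOC][14-53 FREE] -> 14

Answer: 14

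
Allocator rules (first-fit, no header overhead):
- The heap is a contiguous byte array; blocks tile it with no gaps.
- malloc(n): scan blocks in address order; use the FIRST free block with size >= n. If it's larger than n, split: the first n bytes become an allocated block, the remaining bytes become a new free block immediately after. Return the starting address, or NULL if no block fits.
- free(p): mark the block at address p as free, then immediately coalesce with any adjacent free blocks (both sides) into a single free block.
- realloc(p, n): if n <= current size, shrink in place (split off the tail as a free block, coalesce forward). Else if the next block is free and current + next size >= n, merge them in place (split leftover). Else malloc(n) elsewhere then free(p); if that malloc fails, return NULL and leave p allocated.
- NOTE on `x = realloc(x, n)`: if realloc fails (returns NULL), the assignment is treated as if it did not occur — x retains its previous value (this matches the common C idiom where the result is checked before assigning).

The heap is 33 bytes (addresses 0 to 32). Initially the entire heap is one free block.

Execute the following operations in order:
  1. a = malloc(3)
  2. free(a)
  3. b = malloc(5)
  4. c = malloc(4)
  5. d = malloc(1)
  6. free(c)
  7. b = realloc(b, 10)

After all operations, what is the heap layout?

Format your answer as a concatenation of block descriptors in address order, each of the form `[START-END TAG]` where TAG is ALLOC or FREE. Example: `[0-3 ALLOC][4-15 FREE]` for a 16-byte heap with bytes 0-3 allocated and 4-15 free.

Op 1: a = malloc(3) -> a = 0; heap: [0-2 ALLOC][3-32 FREE]
Op 2: free(a) -> (freed a); heap: [0-32 FREE]
Op 3: b = malloc(5) -> b = 0; heap: [0-4 ALLOC][5-32 FREE]
Op 4: c = malloc(4) -> c = 5; heap: [0-4 ALLOC][5-8 ALLOC][9-32 FREE]
Op 5: d = malloc(1) -> d = 9; heap: [0-4 ALLOC][5-8 ALLOC][9-9 ALLOC][10-32 FREE]
Op 6: free(c) -> (freed c); heap: [0-4 ALLOC][5-8 FREE][9-9 ALLOC][10-32 FREE]
Op 7: b = realloc(b, 10) -> b = 10; heap: [0-8 FREE][9-9 ALLOC][10-19 ALLOC][20-32 FREE]

Answer: [0-8 FREE][9-9 ALLOC][10-19 ALLOC][20-32 FREE]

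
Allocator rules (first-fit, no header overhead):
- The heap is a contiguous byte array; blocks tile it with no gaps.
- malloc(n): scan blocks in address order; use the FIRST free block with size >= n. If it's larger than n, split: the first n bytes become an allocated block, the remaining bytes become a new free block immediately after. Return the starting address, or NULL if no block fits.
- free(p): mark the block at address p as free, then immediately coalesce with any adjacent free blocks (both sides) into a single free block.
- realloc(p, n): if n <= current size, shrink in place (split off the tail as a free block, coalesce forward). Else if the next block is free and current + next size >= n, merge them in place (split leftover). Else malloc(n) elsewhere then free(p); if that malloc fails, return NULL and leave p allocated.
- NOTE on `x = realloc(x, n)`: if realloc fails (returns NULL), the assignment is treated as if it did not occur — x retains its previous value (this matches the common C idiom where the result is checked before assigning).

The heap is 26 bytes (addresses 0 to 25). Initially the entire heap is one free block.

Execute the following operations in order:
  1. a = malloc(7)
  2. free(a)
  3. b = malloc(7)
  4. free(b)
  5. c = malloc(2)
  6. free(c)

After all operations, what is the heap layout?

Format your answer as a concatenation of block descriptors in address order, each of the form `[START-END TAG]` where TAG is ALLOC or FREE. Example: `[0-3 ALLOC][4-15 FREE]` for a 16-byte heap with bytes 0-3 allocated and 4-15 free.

Op 1: a = malloc(7) -> a = 0; heap: [0-6 ALLOC][7-25 FREE]
Op 2: free(a) -> (freed a); heap: [0-25 FREE]
Op 3: b = malloc(7) -> b = 0; heap: [0-6 ALLOC][7-25 FREE]
Op 4: free(b) -> (freed b); heap: [0-25 FREE]
Op 5: c = malloc(2) -> c = 0; heap: [0-1 ALLOC][2-25 FREE]
Op 6: free(c) -> (freed c); heap: [0-25 FREE]

Answer: [0-25 FREE]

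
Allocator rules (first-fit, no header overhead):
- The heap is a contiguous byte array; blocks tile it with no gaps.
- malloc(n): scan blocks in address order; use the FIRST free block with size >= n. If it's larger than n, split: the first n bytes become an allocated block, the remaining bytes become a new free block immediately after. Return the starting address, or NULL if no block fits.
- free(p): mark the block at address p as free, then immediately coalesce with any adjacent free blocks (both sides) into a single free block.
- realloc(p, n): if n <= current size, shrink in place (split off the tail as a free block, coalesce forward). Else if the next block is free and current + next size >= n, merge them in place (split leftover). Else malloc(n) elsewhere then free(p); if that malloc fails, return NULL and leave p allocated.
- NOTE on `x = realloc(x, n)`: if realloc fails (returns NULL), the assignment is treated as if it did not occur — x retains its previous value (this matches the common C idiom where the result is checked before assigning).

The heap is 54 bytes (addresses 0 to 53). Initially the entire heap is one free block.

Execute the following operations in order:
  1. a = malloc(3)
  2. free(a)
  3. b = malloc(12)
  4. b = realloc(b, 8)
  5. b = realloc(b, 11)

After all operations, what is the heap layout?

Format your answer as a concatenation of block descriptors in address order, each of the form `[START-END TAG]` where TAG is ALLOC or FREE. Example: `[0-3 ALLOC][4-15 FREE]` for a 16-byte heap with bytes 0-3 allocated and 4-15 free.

Answer: [0-10 ALLOC][11-53 FREE]

Derivation:
Op 1: a = malloc(3) -> a = 0; heap: [0-2 ALLOC][3-53 FREE]
Op 2: free(a) -> (freed a); heap: [0-53 FREE]
Op 3: b = malloc(12) -> b = 0; heap: [0-11 ALLOC][12-53 FREE]
Op 4: b = realloc(b, 8) -> b = 0; heap: [0-7 ALLOC][8-53 FREE]
Op 5: b = realloc(b, 11) -> b = 0; heap: [0-10 ALLOC][11-53 FREE]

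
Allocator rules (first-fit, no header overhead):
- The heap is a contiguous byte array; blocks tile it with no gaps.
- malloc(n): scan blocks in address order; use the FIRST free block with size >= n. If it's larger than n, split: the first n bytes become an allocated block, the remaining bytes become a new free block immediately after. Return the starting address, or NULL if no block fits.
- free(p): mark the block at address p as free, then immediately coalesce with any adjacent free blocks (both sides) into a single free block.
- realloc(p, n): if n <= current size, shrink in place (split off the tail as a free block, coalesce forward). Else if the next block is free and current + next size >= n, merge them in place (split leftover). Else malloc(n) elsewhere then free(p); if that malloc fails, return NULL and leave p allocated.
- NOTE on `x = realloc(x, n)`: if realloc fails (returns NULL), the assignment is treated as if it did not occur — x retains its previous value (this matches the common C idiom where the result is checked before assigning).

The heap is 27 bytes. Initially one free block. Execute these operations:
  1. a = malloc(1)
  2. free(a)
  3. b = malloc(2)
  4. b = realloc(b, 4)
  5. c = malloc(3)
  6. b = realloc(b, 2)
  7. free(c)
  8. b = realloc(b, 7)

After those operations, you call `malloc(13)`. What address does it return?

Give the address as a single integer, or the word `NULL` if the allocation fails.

Op 1: a = malloc(1) -> a = 0; heap: [0-0 ALLOC][1-26 FREE]
Op 2: free(a) -> (freed a); heap: [0-26 FREE]
Op 3: b = malloc(2) -> b = 0; heap: [0-1 ALLOC][2-26 FREE]
Op 4: b = realloc(b, 4) -> b = 0; heap: [0-3 ALLOC][4-26 FREE]
Op 5: c = malloc(3) -> c = 4; heap: [0-3 ALLOC][4-6 ALLOC][7-26 FREE]
Op 6: b = realloc(b, 2) -> b = 0; heap: [0-1 ALLOC][2-3 FREE][4-6 ALLOC][7-26 FREE]
Op 7: free(c) -> (freed c); heap: [0-1 ALLOC][2-26 FREE]
Op 8: b = realloc(b, 7) -> b = 0; heap: [0-6 ALLOC][7-26 FREE]
malloc(13): first-fit scan over [0-6 ALLOC][7-26 FREE] -> 7

Answer: 7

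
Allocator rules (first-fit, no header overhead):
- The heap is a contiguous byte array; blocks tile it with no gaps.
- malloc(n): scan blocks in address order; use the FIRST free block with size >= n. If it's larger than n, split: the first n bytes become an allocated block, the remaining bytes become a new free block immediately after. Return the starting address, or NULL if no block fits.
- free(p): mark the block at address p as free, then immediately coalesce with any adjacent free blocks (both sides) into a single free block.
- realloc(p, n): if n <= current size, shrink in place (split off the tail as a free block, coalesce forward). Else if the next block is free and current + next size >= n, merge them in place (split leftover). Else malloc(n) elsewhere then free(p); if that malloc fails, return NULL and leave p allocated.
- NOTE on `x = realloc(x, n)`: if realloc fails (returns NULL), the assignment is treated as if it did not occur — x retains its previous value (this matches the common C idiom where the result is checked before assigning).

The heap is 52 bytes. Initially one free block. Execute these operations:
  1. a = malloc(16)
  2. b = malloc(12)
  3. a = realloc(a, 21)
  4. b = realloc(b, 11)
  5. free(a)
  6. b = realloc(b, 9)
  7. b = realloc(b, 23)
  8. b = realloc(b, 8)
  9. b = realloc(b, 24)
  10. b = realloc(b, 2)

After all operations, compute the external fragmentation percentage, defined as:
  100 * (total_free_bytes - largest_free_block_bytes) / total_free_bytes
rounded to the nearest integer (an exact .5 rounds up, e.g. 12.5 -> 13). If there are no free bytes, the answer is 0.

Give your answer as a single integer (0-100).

Op 1: a = malloc(16) -> a = 0; heap: [0-15 ALLOC][16-51 FREE]
Op 2: b = malloc(12) -> b = 16; heap: [0-15 ALLOC][16-27 ALLOC][28-51 FREE]
Op 3: a = realloc(a, 21) -> a = 28; heap: [0-15 FREE][16-27 ALLOC][28-48 ALLOC][49-51 FREE]
Op 4: b = realloc(b, 11) -> b = 16; heap: [0-15 FREE][16-26 ALLOC][27-27 FREE][28-48 ALLOC][49-51 FREE]
Op 5: free(a) -> (freed a); heap: [0-15 FREE][16-26 ALLOC][27-51 FREE]
Op 6: b = realloc(b, 9) -> b = 16; heap: [0-15 FREE][16-24 ALLOC][25-51 FREE]
Op 7: b = realloc(b, 23) -> b = 16; heap: [0-15 FREE][16-38 ALLOC][39-51 FREE]
Op 8: b = realloc(b, 8) -> b = 16; heap: [0-15 FREE][16-23 ALLOC][24-51 FREE]
Op 9: b = realloc(b, 24) -> b = 16; heap: [0-15 FREE][16-39 ALLOC][40-51 FREE]
Op 10: b = realloc(b, 2) -> b = 16; heap: [0-15 FREE][16-17 ALLOC][18-51 FREE]
Free blocks: [16 34] total_free=50 largest=34 -> 100*(50-34)/50 = 1600/50 = 32

Answer: 32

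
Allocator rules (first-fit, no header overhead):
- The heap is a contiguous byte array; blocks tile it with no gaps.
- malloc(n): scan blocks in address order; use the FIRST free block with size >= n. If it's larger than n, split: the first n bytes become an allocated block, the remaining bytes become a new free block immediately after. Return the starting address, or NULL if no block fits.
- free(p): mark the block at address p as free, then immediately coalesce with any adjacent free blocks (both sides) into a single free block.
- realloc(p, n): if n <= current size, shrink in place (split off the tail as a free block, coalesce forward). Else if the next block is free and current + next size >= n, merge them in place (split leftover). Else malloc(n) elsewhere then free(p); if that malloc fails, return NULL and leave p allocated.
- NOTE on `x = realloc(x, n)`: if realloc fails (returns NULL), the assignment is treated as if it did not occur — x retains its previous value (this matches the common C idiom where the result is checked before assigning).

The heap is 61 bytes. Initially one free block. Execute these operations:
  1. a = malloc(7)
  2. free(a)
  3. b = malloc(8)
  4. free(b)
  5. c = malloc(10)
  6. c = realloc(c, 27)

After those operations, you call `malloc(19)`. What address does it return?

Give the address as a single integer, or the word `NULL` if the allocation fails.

Op 1: a = malloc(7) -> a = 0; heap: [0-6 ALLOC][7-60 FREE]
Op 2: free(a) -> (freed a); heap: [0-60 FREE]
Op 3: b = malloc(8) -> b = 0; heap: [0-7 ALLOC][8-60 FREE]
Op 4: free(b) -> (freed b); heap: [0-60 FREE]
Op 5: c = malloc(10) -> c = 0; heap: [0-9 ALLOC][10-60 FREE]
Op 6: c = realloc(c, 27) -> c = 0; heap: [0-26 ALLOC][27-60 FREE]
malloc(19): first-fit scan over [0-26 ALLOC][27-60 FREE] -> 27

Answer: 27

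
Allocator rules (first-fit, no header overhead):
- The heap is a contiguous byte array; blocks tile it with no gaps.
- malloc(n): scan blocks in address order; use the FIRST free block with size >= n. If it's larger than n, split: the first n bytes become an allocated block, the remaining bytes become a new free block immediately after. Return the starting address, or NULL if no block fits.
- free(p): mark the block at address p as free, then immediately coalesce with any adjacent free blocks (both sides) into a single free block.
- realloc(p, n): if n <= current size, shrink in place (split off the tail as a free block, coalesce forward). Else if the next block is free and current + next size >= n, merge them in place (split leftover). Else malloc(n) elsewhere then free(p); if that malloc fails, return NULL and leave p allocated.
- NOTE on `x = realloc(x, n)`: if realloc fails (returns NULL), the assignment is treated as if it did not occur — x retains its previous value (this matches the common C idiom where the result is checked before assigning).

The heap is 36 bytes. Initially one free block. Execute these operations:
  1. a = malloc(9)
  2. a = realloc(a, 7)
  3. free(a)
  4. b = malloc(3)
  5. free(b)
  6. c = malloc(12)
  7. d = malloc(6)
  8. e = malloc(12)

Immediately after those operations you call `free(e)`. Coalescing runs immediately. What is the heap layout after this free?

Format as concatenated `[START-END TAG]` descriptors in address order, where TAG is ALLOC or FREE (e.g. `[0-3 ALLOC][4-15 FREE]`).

Answer: [0-11 ALLOC][12-17 ALLOC][18-35 FREE]

Derivation:
Op 1: a = malloc(9) -> a = 0; heap: [0-8 ALLOC][9-35 FREE]
Op 2: a = realloc(a, 7) -> a = 0; heap: [0-6 ALLOC][7-35 FREE]
Op 3: free(a) -> (freed a); heap: [0-35 FREE]
Op 4: b = malloc(3) -> b = 0; heap: [0-2 ALLOC][3-35 FREE]
Op 5: free(b) -> (freed b); heap: [0-35 FREE]
Op 6: c = malloc(12) -> c = 0; heap: [0-11 ALLOC][12-35 FREE]
Op 7: d = malloc(6) -> d = 12; heap: [0-11 ALLOC][12-17 ALLOC][18-35 FREE]
Op 8: e = malloc(12) -> e = 18; heap: [0-11 ALLOC][12-17 ALLOC][18-29 ALLOC][30-35 FREE]
free(e): e = 18 -> block [18-29 ALLOC]; mark free, coalesce with adjacent free neighbors -> [0-11 ALLOC][12-17 ALLOC][18-35 FREE]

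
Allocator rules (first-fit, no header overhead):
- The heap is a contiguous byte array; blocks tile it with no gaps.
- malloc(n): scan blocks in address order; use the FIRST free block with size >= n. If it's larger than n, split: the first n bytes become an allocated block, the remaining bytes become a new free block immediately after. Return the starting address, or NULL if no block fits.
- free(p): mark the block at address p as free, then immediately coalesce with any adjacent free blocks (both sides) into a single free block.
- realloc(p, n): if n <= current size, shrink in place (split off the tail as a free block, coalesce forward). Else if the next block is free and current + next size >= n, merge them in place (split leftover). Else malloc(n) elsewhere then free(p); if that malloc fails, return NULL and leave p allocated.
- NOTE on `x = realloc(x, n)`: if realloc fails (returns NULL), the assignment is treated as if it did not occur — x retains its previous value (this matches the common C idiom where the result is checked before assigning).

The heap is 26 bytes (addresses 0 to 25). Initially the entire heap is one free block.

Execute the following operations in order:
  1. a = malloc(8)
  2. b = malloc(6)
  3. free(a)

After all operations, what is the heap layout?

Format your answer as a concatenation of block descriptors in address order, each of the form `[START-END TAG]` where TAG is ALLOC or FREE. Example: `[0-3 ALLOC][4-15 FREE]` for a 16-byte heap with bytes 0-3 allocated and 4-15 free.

Op 1: a = malloc(8) -> a = 0; heap: [0-7 ALLOC][8-25 FREE]
Op 2: b = malloc(6) -> b = 8; heap: [0-7 ALLOC][8-13 ALLOC][14-25 FREE]
Op 3: free(a) -> (freed a); heap: [0-7 FREE][8-13 ALLOC][14-25 FREE]

Answer: [0-7 FREE][8-13 ALLOC][14-25 FREE]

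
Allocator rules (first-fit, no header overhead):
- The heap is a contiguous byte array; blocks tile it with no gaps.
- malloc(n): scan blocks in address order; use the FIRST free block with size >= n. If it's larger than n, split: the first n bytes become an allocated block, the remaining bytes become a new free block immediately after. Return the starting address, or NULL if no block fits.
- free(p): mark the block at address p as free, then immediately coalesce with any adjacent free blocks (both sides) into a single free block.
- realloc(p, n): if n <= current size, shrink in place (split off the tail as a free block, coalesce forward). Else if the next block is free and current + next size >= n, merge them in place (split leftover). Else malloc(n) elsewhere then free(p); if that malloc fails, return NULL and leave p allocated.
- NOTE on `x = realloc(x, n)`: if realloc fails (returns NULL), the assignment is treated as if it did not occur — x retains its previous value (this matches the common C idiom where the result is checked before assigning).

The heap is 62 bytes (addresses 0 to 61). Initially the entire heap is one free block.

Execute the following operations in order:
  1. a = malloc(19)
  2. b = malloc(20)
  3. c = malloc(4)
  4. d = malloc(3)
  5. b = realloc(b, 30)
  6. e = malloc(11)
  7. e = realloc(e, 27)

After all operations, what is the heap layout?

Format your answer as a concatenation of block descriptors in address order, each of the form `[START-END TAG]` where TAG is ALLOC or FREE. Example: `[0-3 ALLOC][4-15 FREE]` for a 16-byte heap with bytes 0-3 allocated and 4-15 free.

Answer: [0-18 ALLOC][19-38 ALLOC][39-42 ALLOC][43-45 ALLOC][46-56 ALLOC][57-61 FREE]

Derivation:
Op 1: a = malloc(19) -> a = 0; heap: [0-18 ALLOC][19-61 FREE]
Op 2: b = malloc(20) -> b = 19; heap: [0-18 ALLOC][19-38 ALLOC][39-61 FREE]
Op 3: c = malloc(4) -> c = 39; heap: [0-18 ALLOC][19-38 ALLOC][39-42 ALLOC][43-61 FREE]
Op 4: d = malloc(3) -> d = 43; heap: [0-18 ALLOC][19-38 ALLOC][39-42 ALLOC][43-45 ALLOC][46-61 FREE]
Op 5: b = realloc(b, 30) -> NULL (b unchanged); heap: [0-18 ALLOC][19-38 ALLOC][39-42 ALLOC][43-45 ALLOC][46-61 FREE]
Op 6: e = malloc(11) -> e = 46; heap: [0-18 ALLOC][19-38 ALLOC][39-42 ALLOC][43-45 ALLOC][46-56 ALLOC][57-61 FREE]
Op 7: e = realloc(e, 27) -> NULL (e unchanged); heap: [0-18 ALLOC][19-38 ALLOC][39-42 ALLOC][43-45 ALLOC][46-56 ALLOC][57-61 FREE]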